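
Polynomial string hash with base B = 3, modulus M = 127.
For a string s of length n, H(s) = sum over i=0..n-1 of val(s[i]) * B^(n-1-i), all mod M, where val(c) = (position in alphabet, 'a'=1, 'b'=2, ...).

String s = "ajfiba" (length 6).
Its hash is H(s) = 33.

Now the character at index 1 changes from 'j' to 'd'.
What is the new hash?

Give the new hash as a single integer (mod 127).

val('j') = 10, val('d') = 4
Position k = 1, exponent = n-1-k = 4
B^4 mod M = 3^4 mod 127 = 81
Delta = (4 - 10) * 81 mod 127 = 22
New hash = (33 + 22) mod 127 = 55

Answer: 55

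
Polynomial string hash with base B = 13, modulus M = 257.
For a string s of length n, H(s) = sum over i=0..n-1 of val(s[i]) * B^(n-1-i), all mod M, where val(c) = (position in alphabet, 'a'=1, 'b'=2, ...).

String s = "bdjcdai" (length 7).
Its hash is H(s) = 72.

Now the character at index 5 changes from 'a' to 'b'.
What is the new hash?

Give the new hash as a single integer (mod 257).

Answer: 85

Derivation:
val('a') = 1, val('b') = 2
Position k = 5, exponent = n-1-k = 1
B^1 mod M = 13^1 mod 257 = 13
Delta = (2 - 1) * 13 mod 257 = 13
New hash = (72 + 13) mod 257 = 85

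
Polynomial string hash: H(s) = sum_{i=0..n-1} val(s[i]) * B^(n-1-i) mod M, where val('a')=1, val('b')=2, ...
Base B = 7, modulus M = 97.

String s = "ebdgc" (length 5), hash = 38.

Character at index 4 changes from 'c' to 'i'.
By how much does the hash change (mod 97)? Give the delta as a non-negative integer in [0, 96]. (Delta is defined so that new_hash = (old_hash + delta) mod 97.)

Delta formula: (val(new) - val(old)) * B^(n-1-k) mod M
  val('i') - val('c') = 9 - 3 = 6
  B^(n-1-k) = 7^0 mod 97 = 1
  Delta = 6 * 1 mod 97 = 6

Answer: 6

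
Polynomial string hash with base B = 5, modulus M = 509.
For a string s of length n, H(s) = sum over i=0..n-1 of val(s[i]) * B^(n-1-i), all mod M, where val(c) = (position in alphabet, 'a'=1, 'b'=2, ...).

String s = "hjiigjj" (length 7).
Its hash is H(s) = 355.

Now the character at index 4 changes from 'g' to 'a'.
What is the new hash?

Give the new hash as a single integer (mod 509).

Answer: 205

Derivation:
val('g') = 7, val('a') = 1
Position k = 4, exponent = n-1-k = 2
B^2 mod M = 5^2 mod 509 = 25
Delta = (1 - 7) * 25 mod 509 = 359
New hash = (355 + 359) mod 509 = 205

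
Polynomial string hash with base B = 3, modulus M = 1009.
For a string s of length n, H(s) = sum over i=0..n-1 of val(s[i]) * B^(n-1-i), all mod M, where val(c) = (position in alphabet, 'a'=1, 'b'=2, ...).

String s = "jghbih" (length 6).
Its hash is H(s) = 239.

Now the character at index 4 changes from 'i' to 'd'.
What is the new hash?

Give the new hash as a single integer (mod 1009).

val('i') = 9, val('d') = 4
Position k = 4, exponent = n-1-k = 1
B^1 mod M = 3^1 mod 1009 = 3
Delta = (4 - 9) * 3 mod 1009 = 994
New hash = (239 + 994) mod 1009 = 224

Answer: 224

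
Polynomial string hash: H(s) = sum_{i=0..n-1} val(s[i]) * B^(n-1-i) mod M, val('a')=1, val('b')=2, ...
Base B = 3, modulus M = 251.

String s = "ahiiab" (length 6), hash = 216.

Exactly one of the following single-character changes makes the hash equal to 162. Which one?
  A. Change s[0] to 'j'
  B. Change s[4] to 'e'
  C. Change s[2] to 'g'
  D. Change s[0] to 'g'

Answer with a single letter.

Answer: C

Derivation:
Option A: s[0]='a'->'j', delta=(10-1)*3^5 mod 251 = 179, hash=216+179 mod 251 = 144
Option B: s[4]='a'->'e', delta=(5-1)*3^1 mod 251 = 12, hash=216+12 mod 251 = 228
Option C: s[2]='i'->'g', delta=(7-9)*3^3 mod 251 = 197, hash=216+197 mod 251 = 162 <-- target
Option D: s[0]='a'->'g', delta=(7-1)*3^5 mod 251 = 203, hash=216+203 mod 251 = 168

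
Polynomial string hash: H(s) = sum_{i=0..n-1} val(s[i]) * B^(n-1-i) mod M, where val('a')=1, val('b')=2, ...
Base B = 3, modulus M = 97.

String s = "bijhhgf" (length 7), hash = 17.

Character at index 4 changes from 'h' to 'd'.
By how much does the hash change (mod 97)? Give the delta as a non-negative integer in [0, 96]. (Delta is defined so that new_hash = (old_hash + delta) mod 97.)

Answer: 61

Derivation:
Delta formula: (val(new) - val(old)) * B^(n-1-k) mod M
  val('d') - val('h') = 4 - 8 = -4
  B^(n-1-k) = 3^2 mod 97 = 9
  Delta = -4 * 9 mod 97 = 61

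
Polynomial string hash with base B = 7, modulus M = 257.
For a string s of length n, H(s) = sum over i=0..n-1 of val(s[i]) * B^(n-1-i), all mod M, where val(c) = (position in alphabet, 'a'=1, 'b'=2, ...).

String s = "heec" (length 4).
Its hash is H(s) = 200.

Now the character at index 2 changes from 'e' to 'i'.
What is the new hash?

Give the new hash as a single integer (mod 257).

Answer: 228

Derivation:
val('e') = 5, val('i') = 9
Position k = 2, exponent = n-1-k = 1
B^1 mod M = 7^1 mod 257 = 7
Delta = (9 - 5) * 7 mod 257 = 28
New hash = (200 + 28) mod 257 = 228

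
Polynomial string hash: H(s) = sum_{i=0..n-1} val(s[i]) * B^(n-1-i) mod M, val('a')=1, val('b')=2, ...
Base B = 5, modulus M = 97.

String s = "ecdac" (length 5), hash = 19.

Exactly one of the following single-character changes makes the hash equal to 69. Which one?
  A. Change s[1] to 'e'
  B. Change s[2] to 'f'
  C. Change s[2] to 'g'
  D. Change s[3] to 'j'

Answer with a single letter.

Option A: s[1]='c'->'e', delta=(5-3)*5^3 mod 97 = 56, hash=19+56 mod 97 = 75
Option B: s[2]='d'->'f', delta=(6-4)*5^2 mod 97 = 50, hash=19+50 mod 97 = 69 <-- target
Option C: s[2]='d'->'g', delta=(7-4)*5^2 mod 97 = 75, hash=19+75 mod 97 = 94
Option D: s[3]='a'->'j', delta=(10-1)*5^1 mod 97 = 45, hash=19+45 mod 97 = 64

Answer: B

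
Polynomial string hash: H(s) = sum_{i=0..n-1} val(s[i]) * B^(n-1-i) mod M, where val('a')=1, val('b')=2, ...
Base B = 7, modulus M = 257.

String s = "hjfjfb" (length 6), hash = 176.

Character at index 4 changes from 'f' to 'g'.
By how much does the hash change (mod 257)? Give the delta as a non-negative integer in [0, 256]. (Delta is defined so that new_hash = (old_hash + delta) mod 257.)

Answer: 7

Derivation:
Delta formula: (val(new) - val(old)) * B^(n-1-k) mod M
  val('g') - val('f') = 7 - 6 = 1
  B^(n-1-k) = 7^1 mod 257 = 7
  Delta = 1 * 7 mod 257 = 7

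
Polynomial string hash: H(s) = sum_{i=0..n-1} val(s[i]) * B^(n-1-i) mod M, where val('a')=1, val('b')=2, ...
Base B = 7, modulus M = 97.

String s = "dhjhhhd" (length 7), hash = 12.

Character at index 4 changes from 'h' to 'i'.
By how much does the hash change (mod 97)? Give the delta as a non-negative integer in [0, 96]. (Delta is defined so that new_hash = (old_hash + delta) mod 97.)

Delta formula: (val(new) - val(old)) * B^(n-1-k) mod M
  val('i') - val('h') = 9 - 8 = 1
  B^(n-1-k) = 7^2 mod 97 = 49
  Delta = 1 * 49 mod 97 = 49

Answer: 49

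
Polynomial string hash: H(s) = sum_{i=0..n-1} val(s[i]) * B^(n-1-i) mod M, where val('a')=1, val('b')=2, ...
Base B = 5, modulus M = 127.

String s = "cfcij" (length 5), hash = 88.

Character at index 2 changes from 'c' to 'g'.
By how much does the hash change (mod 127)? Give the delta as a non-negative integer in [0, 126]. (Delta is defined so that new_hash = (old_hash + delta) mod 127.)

Delta formula: (val(new) - val(old)) * B^(n-1-k) mod M
  val('g') - val('c') = 7 - 3 = 4
  B^(n-1-k) = 5^2 mod 127 = 25
  Delta = 4 * 25 mod 127 = 100

Answer: 100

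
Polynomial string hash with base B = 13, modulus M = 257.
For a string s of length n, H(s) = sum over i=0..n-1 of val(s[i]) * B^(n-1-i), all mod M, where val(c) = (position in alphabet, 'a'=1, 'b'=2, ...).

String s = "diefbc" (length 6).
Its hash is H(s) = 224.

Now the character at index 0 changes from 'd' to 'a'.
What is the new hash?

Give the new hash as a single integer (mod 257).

val('d') = 4, val('a') = 1
Position k = 0, exponent = n-1-k = 5
B^5 mod M = 13^5 mod 257 = 185
Delta = (1 - 4) * 185 mod 257 = 216
New hash = (224 + 216) mod 257 = 183

Answer: 183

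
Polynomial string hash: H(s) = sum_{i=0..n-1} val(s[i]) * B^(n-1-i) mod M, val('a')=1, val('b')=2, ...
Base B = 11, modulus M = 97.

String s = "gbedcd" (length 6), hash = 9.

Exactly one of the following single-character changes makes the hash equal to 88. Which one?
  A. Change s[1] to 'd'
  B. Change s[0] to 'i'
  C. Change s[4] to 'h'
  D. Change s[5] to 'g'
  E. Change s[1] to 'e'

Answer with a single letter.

Option A: s[1]='b'->'d', delta=(4-2)*11^4 mod 97 = 85, hash=9+85 mod 97 = 94
Option B: s[0]='g'->'i', delta=(9-7)*11^5 mod 97 = 62, hash=9+62 mod 97 = 71
Option C: s[4]='c'->'h', delta=(8-3)*11^1 mod 97 = 55, hash=9+55 mod 97 = 64
Option D: s[5]='d'->'g', delta=(7-4)*11^0 mod 97 = 3, hash=9+3 mod 97 = 12
Option E: s[1]='b'->'e', delta=(5-2)*11^4 mod 97 = 79, hash=9+79 mod 97 = 88 <-- target

Answer: E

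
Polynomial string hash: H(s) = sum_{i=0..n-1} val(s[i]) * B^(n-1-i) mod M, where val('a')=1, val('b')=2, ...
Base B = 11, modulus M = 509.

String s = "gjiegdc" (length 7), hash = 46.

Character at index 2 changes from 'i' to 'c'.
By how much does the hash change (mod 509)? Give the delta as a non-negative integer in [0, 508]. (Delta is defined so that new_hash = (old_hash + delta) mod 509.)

Answer: 211

Derivation:
Delta formula: (val(new) - val(old)) * B^(n-1-k) mod M
  val('c') - val('i') = 3 - 9 = -6
  B^(n-1-k) = 11^4 mod 509 = 389
  Delta = -6 * 389 mod 509 = 211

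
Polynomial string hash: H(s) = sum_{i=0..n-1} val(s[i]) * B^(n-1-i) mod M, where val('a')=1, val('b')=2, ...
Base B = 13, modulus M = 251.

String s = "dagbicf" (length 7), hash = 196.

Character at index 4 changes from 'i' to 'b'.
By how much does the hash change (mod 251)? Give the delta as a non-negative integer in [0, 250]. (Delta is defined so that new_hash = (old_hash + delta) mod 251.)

Answer: 72

Derivation:
Delta formula: (val(new) - val(old)) * B^(n-1-k) mod M
  val('b') - val('i') = 2 - 9 = -7
  B^(n-1-k) = 13^2 mod 251 = 169
  Delta = -7 * 169 mod 251 = 72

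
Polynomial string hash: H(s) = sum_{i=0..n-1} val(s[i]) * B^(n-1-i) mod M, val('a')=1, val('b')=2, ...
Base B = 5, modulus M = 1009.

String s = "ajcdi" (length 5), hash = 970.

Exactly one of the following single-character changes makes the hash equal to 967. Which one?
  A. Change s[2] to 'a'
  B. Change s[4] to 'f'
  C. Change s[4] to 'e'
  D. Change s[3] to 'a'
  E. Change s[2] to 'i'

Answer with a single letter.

Answer: B

Derivation:
Option A: s[2]='c'->'a', delta=(1-3)*5^2 mod 1009 = 959, hash=970+959 mod 1009 = 920
Option B: s[4]='i'->'f', delta=(6-9)*5^0 mod 1009 = 1006, hash=970+1006 mod 1009 = 967 <-- target
Option C: s[4]='i'->'e', delta=(5-9)*5^0 mod 1009 = 1005, hash=970+1005 mod 1009 = 966
Option D: s[3]='d'->'a', delta=(1-4)*5^1 mod 1009 = 994, hash=970+994 mod 1009 = 955
Option E: s[2]='c'->'i', delta=(9-3)*5^2 mod 1009 = 150, hash=970+150 mod 1009 = 111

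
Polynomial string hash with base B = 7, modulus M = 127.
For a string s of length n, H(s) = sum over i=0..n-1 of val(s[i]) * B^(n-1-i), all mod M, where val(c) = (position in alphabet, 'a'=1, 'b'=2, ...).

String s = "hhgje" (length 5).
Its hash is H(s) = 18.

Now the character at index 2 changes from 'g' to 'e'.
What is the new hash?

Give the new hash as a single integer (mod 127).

val('g') = 7, val('e') = 5
Position k = 2, exponent = n-1-k = 2
B^2 mod M = 7^2 mod 127 = 49
Delta = (5 - 7) * 49 mod 127 = 29
New hash = (18 + 29) mod 127 = 47

Answer: 47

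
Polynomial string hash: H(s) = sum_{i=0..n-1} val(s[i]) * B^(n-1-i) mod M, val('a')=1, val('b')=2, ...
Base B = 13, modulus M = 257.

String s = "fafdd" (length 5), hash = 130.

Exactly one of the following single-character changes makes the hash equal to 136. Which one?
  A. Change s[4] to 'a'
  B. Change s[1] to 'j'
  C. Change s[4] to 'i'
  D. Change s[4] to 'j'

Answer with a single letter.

Answer: D

Derivation:
Option A: s[4]='d'->'a', delta=(1-4)*13^0 mod 257 = 254, hash=130+254 mod 257 = 127
Option B: s[1]='a'->'j', delta=(10-1)*13^3 mod 257 = 241, hash=130+241 mod 257 = 114
Option C: s[4]='d'->'i', delta=(9-4)*13^0 mod 257 = 5, hash=130+5 mod 257 = 135
Option D: s[4]='d'->'j', delta=(10-4)*13^0 mod 257 = 6, hash=130+6 mod 257 = 136 <-- target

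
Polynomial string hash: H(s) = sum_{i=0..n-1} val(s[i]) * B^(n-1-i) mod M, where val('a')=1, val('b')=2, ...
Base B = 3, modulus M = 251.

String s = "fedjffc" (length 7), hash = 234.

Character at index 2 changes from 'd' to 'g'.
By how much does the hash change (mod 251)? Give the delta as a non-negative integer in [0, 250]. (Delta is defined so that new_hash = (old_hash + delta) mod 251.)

Answer: 243

Derivation:
Delta formula: (val(new) - val(old)) * B^(n-1-k) mod M
  val('g') - val('d') = 7 - 4 = 3
  B^(n-1-k) = 3^4 mod 251 = 81
  Delta = 3 * 81 mod 251 = 243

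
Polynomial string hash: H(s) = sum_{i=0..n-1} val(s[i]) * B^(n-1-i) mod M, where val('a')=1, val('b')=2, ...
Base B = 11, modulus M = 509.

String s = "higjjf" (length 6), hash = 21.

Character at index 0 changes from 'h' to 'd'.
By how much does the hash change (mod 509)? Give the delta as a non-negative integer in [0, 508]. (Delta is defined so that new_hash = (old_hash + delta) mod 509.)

Answer: 190

Derivation:
Delta formula: (val(new) - val(old)) * B^(n-1-k) mod M
  val('d') - val('h') = 4 - 8 = -4
  B^(n-1-k) = 11^5 mod 509 = 207
  Delta = -4 * 207 mod 509 = 190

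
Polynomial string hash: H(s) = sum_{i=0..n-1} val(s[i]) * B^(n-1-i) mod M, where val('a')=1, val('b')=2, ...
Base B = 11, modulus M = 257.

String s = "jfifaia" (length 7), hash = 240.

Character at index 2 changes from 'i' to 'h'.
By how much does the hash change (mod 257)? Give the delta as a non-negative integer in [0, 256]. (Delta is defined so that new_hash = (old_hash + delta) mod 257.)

Answer: 8

Derivation:
Delta formula: (val(new) - val(old)) * B^(n-1-k) mod M
  val('h') - val('i') = 8 - 9 = -1
  B^(n-1-k) = 11^4 mod 257 = 249
  Delta = -1 * 249 mod 257 = 8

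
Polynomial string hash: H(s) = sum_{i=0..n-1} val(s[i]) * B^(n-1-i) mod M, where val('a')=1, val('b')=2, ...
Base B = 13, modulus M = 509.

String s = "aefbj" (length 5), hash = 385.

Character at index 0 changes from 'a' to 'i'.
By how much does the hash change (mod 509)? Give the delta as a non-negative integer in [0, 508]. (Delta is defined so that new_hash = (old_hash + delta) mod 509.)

Answer: 456

Derivation:
Delta formula: (val(new) - val(old)) * B^(n-1-k) mod M
  val('i') - val('a') = 9 - 1 = 8
  B^(n-1-k) = 13^4 mod 509 = 57
  Delta = 8 * 57 mod 509 = 456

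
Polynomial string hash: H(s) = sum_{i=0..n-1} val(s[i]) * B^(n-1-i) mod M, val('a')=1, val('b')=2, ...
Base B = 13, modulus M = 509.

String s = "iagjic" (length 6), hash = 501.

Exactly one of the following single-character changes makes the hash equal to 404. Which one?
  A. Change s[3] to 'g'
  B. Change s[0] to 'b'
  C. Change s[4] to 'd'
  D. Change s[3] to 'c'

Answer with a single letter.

Option A: s[3]='j'->'g', delta=(7-10)*13^2 mod 509 = 2, hash=501+2 mod 509 = 503
Option B: s[0]='i'->'b', delta=(2-9)*13^5 mod 509 = 412, hash=501+412 mod 509 = 404 <-- target
Option C: s[4]='i'->'d', delta=(4-9)*13^1 mod 509 = 444, hash=501+444 mod 509 = 436
Option D: s[3]='j'->'c', delta=(3-10)*13^2 mod 509 = 344, hash=501+344 mod 509 = 336

Answer: B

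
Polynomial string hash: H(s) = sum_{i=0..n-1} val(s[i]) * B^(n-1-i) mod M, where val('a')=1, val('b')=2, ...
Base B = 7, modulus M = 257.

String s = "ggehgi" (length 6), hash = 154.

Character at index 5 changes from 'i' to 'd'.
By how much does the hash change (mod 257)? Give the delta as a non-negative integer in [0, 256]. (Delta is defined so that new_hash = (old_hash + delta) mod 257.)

Answer: 252

Derivation:
Delta formula: (val(new) - val(old)) * B^(n-1-k) mod M
  val('d') - val('i') = 4 - 9 = -5
  B^(n-1-k) = 7^0 mod 257 = 1
  Delta = -5 * 1 mod 257 = 252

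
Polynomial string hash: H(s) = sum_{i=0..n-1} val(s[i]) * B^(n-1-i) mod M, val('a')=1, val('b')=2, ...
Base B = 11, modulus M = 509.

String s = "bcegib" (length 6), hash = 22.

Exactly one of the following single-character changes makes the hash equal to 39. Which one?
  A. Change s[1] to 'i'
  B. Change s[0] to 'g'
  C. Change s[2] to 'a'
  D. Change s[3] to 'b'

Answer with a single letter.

Option A: s[1]='c'->'i', delta=(9-3)*11^4 mod 509 = 298, hash=22+298 mod 509 = 320
Option B: s[0]='b'->'g', delta=(7-2)*11^5 mod 509 = 17, hash=22+17 mod 509 = 39 <-- target
Option C: s[2]='e'->'a', delta=(1-5)*11^3 mod 509 = 275, hash=22+275 mod 509 = 297
Option D: s[3]='g'->'b', delta=(2-7)*11^2 mod 509 = 413, hash=22+413 mod 509 = 435

Answer: B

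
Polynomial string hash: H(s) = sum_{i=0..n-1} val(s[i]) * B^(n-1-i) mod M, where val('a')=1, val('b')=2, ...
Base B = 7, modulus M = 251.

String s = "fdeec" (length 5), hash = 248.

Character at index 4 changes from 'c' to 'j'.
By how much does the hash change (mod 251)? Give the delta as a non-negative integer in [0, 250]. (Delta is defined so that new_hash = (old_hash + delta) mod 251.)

Answer: 7

Derivation:
Delta formula: (val(new) - val(old)) * B^(n-1-k) mod M
  val('j') - val('c') = 10 - 3 = 7
  B^(n-1-k) = 7^0 mod 251 = 1
  Delta = 7 * 1 mod 251 = 7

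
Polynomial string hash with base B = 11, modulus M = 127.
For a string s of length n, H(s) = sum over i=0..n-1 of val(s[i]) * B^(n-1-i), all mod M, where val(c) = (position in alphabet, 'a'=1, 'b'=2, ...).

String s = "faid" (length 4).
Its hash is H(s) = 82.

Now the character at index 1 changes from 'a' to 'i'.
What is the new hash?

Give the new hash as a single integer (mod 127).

val('a') = 1, val('i') = 9
Position k = 1, exponent = n-1-k = 2
B^2 mod M = 11^2 mod 127 = 121
Delta = (9 - 1) * 121 mod 127 = 79
New hash = (82 + 79) mod 127 = 34

Answer: 34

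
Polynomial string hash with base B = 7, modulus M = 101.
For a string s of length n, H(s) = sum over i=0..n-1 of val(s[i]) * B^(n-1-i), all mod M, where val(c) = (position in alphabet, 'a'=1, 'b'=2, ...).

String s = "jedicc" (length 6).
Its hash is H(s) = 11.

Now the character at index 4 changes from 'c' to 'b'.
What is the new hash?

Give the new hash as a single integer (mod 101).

Answer: 4

Derivation:
val('c') = 3, val('b') = 2
Position k = 4, exponent = n-1-k = 1
B^1 mod M = 7^1 mod 101 = 7
Delta = (2 - 3) * 7 mod 101 = 94
New hash = (11 + 94) mod 101 = 4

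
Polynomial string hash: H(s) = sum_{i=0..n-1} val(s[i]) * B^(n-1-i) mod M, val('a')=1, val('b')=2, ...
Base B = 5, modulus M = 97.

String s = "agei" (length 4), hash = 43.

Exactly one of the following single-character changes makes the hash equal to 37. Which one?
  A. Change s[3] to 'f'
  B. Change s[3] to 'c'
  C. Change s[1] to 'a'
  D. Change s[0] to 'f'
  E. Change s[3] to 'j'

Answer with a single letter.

Answer: B

Derivation:
Option A: s[3]='i'->'f', delta=(6-9)*5^0 mod 97 = 94, hash=43+94 mod 97 = 40
Option B: s[3]='i'->'c', delta=(3-9)*5^0 mod 97 = 91, hash=43+91 mod 97 = 37 <-- target
Option C: s[1]='g'->'a', delta=(1-7)*5^2 mod 97 = 44, hash=43+44 mod 97 = 87
Option D: s[0]='a'->'f', delta=(6-1)*5^3 mod 97 = 43, hash=43+43 mod 97 = 86
Option E: s[3]='i'->'j', delta=(10-9)*5^0 mod 97 = 1, hash=43+1 mod 97 = 44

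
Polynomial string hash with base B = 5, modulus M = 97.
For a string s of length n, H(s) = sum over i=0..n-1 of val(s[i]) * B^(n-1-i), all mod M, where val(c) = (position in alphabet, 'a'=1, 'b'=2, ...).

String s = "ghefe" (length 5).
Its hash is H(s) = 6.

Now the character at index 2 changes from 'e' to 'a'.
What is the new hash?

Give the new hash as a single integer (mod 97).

Answer: 3

Derivation:
val('e') = 5, val('a') = 1
Position k = 2, exponent = n-1-k = 2
B^2 mod M = 5^2 mod 97 = 25
Delta = (1 - 5) * 25 mod 97 = 94
New hash = (6 + 94) mod 97 = 3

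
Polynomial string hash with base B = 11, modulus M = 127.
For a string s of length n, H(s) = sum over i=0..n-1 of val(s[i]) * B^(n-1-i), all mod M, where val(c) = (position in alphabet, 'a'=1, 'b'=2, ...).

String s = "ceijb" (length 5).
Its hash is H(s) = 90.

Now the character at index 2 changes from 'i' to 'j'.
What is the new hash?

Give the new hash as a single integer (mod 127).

Answer: 84

Derivation:
val('i') = 9, val('j') = 10
Position k = 2, exponent = n-1-k = 2
B^2 mod M = 11^2 mod 127 = 121
Delta = (10 - 9) * 121 mod 127 = 121
New hash = (90 + 121) mod 127 = 84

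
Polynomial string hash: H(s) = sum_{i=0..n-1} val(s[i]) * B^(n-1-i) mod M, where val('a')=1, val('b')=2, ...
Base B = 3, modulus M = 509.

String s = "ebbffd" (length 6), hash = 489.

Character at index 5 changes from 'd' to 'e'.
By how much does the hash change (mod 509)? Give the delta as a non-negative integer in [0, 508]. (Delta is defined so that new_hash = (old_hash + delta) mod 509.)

Delta formula: (val(new) - val(old)) * B^(n-1-k) mod M
  val('e') - val('d') = 5 - 4 = 1
  B^(n-1-k) = 3^0 mod 509 = 1
  Delta = 1 * 1 mod 509 = 1

Answer: 1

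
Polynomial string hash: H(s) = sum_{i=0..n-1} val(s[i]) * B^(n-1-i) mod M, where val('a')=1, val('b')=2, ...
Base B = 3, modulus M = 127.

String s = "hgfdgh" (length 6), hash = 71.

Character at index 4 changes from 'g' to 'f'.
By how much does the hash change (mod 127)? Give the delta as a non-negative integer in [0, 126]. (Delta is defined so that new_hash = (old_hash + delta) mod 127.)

Delta formula: (val(new) - val(old)) * B^(n-1-k) mod M
  val('f') - val('g') = 6 - 7 = -1
  B^(n-1-k) = 3^1 mod 127 = 3
  Delta = -1 * 3 mod 127 = 124

Answer: 124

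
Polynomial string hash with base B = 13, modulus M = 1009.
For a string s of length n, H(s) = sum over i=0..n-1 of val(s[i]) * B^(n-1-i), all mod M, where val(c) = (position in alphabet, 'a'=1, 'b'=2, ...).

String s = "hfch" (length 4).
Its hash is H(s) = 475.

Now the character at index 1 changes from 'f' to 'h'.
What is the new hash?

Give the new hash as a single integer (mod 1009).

Answer: 813

Derivation:
val('f') = 6, val('h') = 8
Position k = 1, exponent = n-1-k = 2
B^2 mod M = 13^2 mod 1009 = 169
Delta = (8 - 6) * 169 mod 1009 = 338
New hash = (475 + 338) mod 1009 = 813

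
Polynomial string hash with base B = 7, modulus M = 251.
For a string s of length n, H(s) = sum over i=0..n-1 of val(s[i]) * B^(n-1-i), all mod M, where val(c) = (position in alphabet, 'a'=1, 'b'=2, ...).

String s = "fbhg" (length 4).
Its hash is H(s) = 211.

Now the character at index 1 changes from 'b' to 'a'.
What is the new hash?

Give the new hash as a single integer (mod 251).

val('b') = 2, val('a') = 1
Position k = 1, exponent = n-1-k = 2
B^2 mod M = 7^2 mod 251 = 49
Delta = (1 - 2) * 49 mod 251 = 202
New hash = (211 + 202) mod 251 = 162

Answer: 162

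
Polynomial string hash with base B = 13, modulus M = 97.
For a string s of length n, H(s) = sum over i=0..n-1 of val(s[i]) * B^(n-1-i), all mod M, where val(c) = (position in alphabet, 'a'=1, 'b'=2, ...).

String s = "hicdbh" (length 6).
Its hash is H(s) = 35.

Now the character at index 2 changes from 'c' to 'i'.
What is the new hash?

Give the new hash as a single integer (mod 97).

Answer: 25

Derivation:
val('c') = 3, val('i') = 9
Position k = 2, exponent = n-1-k = 3
B^3 mod M = 13^3 mod 97 = 63
Delta = (9 - 3) * 63 mod 97 = 87
New hash = (35 + 87) mod 97 = 25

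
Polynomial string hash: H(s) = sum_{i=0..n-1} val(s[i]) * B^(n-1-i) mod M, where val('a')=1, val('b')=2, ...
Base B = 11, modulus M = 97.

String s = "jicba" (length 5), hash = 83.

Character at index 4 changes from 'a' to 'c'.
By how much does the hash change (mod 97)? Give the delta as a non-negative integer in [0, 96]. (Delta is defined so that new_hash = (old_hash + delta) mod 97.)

Delta formula: (val(new) - val(old)) * B^(n-1-k) mod M
  val('c') - val('a') = 3 - 1 = 2
  B^(n-1-k) = 11^0 mod 97 = 1
  Delta = 2 * 1 mod 97 = 2

Answer: 2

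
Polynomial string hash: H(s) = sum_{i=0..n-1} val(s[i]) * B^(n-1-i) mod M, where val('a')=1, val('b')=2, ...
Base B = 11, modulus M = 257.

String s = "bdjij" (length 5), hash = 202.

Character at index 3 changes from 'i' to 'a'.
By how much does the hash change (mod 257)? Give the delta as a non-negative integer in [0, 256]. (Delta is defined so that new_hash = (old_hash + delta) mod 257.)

Delta formula: (val(new) - val(old)) * B^(n-1-k) mod M
  val('a') - val('i') = 1 - 9 = -8
  B^(n-1-k) = 11^1 mod 257 = 11
  Delta = -8 * 11 mod 257 = 169

Answer: 169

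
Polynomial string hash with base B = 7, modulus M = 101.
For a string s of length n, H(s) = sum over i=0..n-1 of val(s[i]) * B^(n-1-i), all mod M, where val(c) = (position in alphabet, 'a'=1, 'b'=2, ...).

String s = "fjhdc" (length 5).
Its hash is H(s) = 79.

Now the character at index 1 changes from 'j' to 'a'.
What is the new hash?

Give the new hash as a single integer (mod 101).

val('j') = 10, val('a') = 1
Position k = 1, exponent = n-1-k = 3
B^3 mod M = 7^3 mod 101 = 40
Delta = (1 - 10) * 40 mod 101 = 44
New hash = (79 + 44) mod 101 = 22

Answer: 22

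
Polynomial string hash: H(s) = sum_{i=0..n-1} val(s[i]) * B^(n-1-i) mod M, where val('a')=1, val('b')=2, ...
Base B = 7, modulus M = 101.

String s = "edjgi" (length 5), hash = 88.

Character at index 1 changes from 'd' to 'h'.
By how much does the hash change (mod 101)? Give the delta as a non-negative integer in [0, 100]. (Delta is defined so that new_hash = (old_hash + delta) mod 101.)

Answer: 59

Derivation:
Delta formula: (val(new) - val(old)) * B^(n-1-k) mod M
  val('h') - val('d') = 8 - 4 = 4
  B^(n-1-k) = 7^3 mod 101 = 40
  Delta = 4 * 40 mod 101 = 59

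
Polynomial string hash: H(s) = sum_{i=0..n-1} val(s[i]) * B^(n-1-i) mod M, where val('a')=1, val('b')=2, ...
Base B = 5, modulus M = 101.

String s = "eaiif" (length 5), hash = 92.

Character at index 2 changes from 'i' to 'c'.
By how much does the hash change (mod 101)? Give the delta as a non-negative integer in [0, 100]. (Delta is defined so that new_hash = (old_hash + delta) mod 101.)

Delta formula: (val(new) - val(old)) * B^(n-1-k) mod M
  val('c') - val('i') = 3 - 9 = -6
  B^(n-1-k) = 5^2 mod 101 = 25
  Delta = -6 * 25 mod 101 = 52

Answer: 52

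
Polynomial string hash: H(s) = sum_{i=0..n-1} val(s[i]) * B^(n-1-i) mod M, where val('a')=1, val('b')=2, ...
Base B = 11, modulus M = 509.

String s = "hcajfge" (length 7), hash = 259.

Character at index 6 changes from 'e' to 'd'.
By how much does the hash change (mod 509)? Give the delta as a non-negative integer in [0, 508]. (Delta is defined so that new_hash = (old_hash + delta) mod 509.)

Delta formula: (val(new) - val(old)) * B^(n-1-k) mod M
  val('d') - val('e') = 4 - 5 = -1
  B^(n-1-k) = 11^0 mod 509 = 1
  Delta = -1 * 1 mod 509 = 508

Answer: 508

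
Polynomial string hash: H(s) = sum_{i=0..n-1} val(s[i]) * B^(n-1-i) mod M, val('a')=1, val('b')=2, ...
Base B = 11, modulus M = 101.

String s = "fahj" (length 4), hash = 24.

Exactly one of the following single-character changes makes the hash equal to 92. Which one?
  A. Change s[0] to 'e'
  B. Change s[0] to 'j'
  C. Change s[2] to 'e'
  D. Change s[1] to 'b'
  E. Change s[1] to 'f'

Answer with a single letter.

Answer: C

Derivation:
Option A: s[0]='f'->'e', delta=(5-6)*11^3 mod 101 = 83, hash=24+83 mod 101 = 6
Option B: s[0]='f'->'j', delta=(10-6)*11^3 mod 101 = 72, hash=24+72 mod 101 = 96
Option C: s[2]='h'->'e', delta=(5-8)*11^1 mod 101 = 68, hash=24+68 mod 101 = 92 <-- target
Option D: s[1]='a'->'b', delta=(2-1)*11^2 mod 101 = 20, hash=24+20 mod 101 = 44
Option E: s[1]='a'->'f', delta=(6-1)*11^2 mod 101 = 100, hash=24+100 mod 101 = 23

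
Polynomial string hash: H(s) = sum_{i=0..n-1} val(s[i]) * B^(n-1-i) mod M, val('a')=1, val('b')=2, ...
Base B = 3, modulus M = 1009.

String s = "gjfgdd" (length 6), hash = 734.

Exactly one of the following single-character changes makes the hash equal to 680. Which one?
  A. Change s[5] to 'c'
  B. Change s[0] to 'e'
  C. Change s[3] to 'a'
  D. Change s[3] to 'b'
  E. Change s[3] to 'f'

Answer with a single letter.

Answer: C

Derivation:
Option A: s[5]='d'->'c', delta=(3-4)*3^0 mod 1009 = 1008, hash=734+1008 mod 1009 = 733
Option B: s[0]='g'->'e', delta=(5-7)*3^5 mod 1009 = 523, hash=734+523 mod 1009 = 248
Option C: s[3]='g'->'a', delta=(1-7)*3^2 mod 1009 = 955, hash=734+955 mod 1009 = 680 <-- target
Option D: s[3]='g'->'b', delta=(2-7)*3^2 mod 1009 = 964, hash=734+964 mod 1009 = 689
Option E: s[3]='g'->'f', delta=(6-7)*3^2 mod 1009 = 1000, hash=734+1000 mod 1009 = 725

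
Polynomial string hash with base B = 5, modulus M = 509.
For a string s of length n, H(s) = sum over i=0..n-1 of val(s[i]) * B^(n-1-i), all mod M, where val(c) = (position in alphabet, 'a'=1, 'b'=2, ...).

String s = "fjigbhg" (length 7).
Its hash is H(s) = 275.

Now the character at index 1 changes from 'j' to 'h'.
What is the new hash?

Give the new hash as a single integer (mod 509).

Answer: 133

Derivation:
val('j') = 10, val('h') = 8
Position k = 1, exponent = n-1-k = 5
B^5 mod M = 5^5 mod 509 = 71
Delta = (8 - 10) * 71 mod 509 = 367
New hash = (275 + 367) mod 509 = 133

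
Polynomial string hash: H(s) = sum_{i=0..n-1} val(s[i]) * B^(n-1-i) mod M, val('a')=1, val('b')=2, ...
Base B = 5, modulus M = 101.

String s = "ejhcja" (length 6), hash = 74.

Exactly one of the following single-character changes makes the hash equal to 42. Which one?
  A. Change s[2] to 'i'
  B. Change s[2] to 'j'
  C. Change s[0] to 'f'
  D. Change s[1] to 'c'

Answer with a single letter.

Option A: s[2]='h'->'i', delta=(9-8)*5^3 mod 101 = 24, hash=74+24 mod 101 = 98
Option B: s[2]='h'->'j', delta=(10-8)*5^3 mod 101 = 48, hash=74+48 mod 101 = 21
Option C: s[0]='e'->'f', delta=(6-5)*5^5 mod 101 = 95, hash=74+95 mod 101 = 68
Option D: s[1]='j'->'c', delta=(3-10)*5^4 mod 101 = 69, hash=74+69 mod 101 = 42 <-- target

Answer: D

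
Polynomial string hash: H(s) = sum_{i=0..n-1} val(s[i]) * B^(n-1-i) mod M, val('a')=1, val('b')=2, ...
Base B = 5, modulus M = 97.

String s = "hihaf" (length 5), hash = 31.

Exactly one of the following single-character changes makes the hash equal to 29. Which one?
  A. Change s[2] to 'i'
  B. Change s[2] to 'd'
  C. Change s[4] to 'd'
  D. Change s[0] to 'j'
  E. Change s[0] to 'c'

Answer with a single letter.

Answer: C

Derivation:
Option A: s[2]='h'->'i', delta=(9-8)*5^2 mod 97 = 25, hash=31+25 mod 97 = 56
Option B: s[2]='h'->'d', delta=(4-8)*5^2 mod 97 = 94, hash=31+94 mod 97 = 28
Option C: s[4]='f'->'d', delta=(4-6)*5^0 mod 97 = 95, hash=31+95 mod 97 = 29 <-- target
Option D: s[0]='h'->'j', delta=(10-8)*5^4 mod 97 = 86, hash=31+86 mod 97 = 20
Option E: s[0]='h'->'c', delta=(3-8)*5^4 mod 97 = 76, hash=31+76 mod 97 = 10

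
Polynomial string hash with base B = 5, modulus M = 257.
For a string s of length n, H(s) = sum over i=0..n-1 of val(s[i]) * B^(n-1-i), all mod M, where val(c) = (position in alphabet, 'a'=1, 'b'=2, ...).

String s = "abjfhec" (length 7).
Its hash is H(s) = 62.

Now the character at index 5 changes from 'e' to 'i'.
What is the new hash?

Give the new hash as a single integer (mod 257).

val('e') = 5, val('i') = 9
Position k = 5, exponent = n-1-k = 1
B^1 mod M = 5^1 mod 257 = 5
Delta = (9 - 5) * 5 mod 257 = 20
New hash = (62 + 20) mod 257 = 82

Answer: 82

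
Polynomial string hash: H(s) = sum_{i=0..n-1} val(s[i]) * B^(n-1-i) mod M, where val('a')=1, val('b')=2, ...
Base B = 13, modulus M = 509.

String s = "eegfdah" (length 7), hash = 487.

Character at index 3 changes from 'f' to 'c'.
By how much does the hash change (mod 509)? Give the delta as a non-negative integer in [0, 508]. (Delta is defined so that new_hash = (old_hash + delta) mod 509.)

Answer: 26

Derivation:
Delta formula: (val(new) - val(old)) * B^(n-1-k) mod M
  val('c') - val('f') = 3 - 6 = -3
  B^(n-1-k) = 13^3 mod 509 = 161
  Delta = -3 * 161 mod 509 = 26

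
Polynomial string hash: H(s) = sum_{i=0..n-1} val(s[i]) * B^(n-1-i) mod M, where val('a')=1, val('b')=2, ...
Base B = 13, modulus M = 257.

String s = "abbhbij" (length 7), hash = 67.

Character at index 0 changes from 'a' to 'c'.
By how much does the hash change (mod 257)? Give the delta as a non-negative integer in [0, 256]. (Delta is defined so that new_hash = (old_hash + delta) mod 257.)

Delta formula: (val(new) - val(old)) * B^(n-1-k) mod M
  val('c') - val('a') = 3 - 1 = 2
  B^(n-1-k) = 13^6 mod 257 = 92
  Delta = 2 * 92 mod 257 = 184

Answer: 184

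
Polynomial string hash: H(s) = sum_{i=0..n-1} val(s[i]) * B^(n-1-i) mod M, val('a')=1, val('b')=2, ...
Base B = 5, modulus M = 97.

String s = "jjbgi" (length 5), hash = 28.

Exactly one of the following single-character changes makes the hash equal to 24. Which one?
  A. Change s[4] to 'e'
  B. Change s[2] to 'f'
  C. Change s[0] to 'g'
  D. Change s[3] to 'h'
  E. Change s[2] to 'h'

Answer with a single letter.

Answer: A

Derivation:
Option A: s[4]='i'->'e', delta=(5-9)*5^0 mod 97 = 93, hash=28+93 mod 97 = 24 <-- target
Option B: s[2]='b'->'f', delta=(6-2)*5^2 mod 97 = 3, hash=28+3 mod 97 = 31
Option C: s[0]='j'->'g', delta=(7-10)*5^4 mod 97 = 65, hash=28+65 mod 97 = 93
Option D: s[3]='g'->'h', delta=(8-7)*5^1 mod 97 = 5, hash=28+5 mod 97 = 33
Option E: s[2]='b'->'h', delta=(8-2)*5^2 mod 97 = 53, hash=28+53 mod 97 = 81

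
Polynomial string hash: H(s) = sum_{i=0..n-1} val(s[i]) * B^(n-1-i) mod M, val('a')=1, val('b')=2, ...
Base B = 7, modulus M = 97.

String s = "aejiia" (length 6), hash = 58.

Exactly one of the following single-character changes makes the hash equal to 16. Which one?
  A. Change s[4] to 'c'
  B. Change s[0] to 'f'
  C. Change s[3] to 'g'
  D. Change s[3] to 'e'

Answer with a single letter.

Answer: A

Derivation:
Option A: s[4]='i'->'c', delta=(3-9)*7^1 mod 97 = 55, hash=58+55 mod 97 = 16 <-- target
Option B: s[0]='a'->'f', delta=(6-1)*7^5 mod 97 = 33, hash=58+33 mod 97 = 91
Option C: s[3]='i'->'g', delta=(7-9)*7^2 mod 97 = 96, hash=58+96 mod 97 = 57
Option D: s[3]='i'->'e', delta=(5-9)*7^2 mod 97 = 95, hash=58+95 mod 97 = 56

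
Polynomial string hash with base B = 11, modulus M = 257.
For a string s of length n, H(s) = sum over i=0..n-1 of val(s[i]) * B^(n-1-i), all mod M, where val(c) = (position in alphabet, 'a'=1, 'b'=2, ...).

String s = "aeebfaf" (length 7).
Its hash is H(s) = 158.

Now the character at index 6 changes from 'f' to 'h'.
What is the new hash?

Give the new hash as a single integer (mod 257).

val('f') = 6, val('h') = 8
Position k = 6, exponent = n-1-k = 0
B^0 mod M = 11^0 mod 257 = 1
Delta = (8 - 6) * 1 mod 257 = 2
New hash = (158 + 2) mod 257 = 160

Answer: 160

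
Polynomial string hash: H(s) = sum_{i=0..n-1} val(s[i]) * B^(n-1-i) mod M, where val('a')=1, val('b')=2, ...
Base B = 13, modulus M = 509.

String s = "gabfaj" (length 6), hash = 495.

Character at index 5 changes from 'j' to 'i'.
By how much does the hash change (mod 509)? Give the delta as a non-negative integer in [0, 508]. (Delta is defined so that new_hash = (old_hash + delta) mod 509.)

Answer: 508

Derivation:
Delta formula: (val(new) - val(old)) * B^(n-1-k) mod M
  val('i') - val('j') = 9 - 10 = -1
  B^(n-1-k) = 13^0 mod 509 = 1
  Delta = -1 * 1 mod 509 = 508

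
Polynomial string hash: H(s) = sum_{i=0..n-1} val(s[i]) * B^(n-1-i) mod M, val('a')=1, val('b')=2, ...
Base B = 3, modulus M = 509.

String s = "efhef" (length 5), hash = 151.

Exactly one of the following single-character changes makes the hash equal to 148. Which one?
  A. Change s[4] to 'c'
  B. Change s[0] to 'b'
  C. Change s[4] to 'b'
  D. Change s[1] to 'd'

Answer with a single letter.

Option A: s[4]='f'->'c', delta=(3-6)*3^0 mod 509 = 506, hash=151+506 mod 509 = 148 <-- target
Option B: s[0]='e'->'b', delta=(2-5)*3^4 mod 509 = 266, hash=151+266 mod 509 = 417
Option C: s[4]='f'->'b', delta=(2-6)*3^0 mod 509 = 505, hash=151+505 mod 509 = 147
Option D: s[1]='f'->'d', delta=(4-6)*3^3 mod 509 = 455, hash=151+455 mod 509 = 97

Answer: A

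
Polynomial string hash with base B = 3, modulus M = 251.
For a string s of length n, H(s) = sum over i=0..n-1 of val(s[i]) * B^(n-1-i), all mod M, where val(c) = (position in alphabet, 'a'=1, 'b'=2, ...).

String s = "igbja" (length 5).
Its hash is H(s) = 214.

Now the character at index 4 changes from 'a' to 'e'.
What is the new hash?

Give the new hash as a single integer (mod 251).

val('a') = 1, val('e') = 5
Position k = 4, exponent = n-1-k = 0
B^0 mod M = 3^0 mod 251 = 1
Delta = (5 - 1) * 1 mod 251 = 4
New hash = (214 + 4) mod 251 = 218

Answer: 218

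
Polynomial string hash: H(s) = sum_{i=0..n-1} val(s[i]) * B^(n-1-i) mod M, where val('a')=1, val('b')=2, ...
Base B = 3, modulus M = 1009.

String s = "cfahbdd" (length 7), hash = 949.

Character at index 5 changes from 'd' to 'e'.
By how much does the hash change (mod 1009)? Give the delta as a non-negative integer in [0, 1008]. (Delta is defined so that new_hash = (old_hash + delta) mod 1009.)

Answer: 3

Derivation:
Delta formula: (val(new) - val(old)) * B^(n-1-k) mod M
  val('e') - val('d') = 5 - 4 = 1
  B^(n-1-k) = 3^1 mod 1009 = 3
  Delta = 1 * 3 mod 1009 = 3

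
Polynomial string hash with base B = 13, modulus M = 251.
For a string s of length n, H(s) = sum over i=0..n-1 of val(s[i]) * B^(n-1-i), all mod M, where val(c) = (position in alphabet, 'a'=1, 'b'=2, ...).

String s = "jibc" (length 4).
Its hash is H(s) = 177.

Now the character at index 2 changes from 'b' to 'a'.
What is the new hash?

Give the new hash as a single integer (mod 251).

val('b') = 2, val('a') = 1
Position k = 2, exponent = n-1-k = 1
B^1 mod M = 13^1 mod 251 = 13
Delta = (1 - 2) * 13 mod 251 = 238
New hash = (177 + 238) mod 251 = 164

Answer: 164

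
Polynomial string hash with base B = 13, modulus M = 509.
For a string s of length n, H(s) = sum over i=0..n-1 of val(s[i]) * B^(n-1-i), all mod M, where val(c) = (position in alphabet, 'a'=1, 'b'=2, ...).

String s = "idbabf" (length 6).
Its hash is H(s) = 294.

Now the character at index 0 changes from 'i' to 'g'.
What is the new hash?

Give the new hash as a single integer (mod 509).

val('i') = 9, val('g') = 7
Position k = 0, exponent = n-1-k = 5
B^5 mod M = 13^5 mod 509 = 232
Delta = (7 - 9) * 232 mod 509 = 45
New hash = (294 + 45) mod 509 = 339

Answer: 339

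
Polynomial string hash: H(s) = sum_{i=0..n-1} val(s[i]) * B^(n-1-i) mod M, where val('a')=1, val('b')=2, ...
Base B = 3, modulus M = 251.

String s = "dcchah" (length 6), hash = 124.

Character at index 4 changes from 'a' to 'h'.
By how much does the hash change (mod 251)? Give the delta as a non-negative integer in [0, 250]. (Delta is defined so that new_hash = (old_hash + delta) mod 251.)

Delta formula: (val(new) - val(old)) * B^(n-1-k) mod M
  val('h') - val('a') = 8 - 1 = 7
  B^(n-1-k) = 3^1 mod 251 = 3
  Delta = 7 * 3 mod 251 = 21

Answer: 21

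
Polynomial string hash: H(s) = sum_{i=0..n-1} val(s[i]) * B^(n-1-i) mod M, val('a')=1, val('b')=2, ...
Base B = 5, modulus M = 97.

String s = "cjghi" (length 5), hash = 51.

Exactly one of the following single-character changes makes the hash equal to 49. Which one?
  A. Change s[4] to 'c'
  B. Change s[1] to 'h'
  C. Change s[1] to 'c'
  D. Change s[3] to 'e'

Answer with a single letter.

Option A: s[4]='i'->'c', delta=(3-9)*5^0 mod 97 = 91, hash=51+91 mod 97 = 45
Option B: s[1]='j'->'h', delta=(8-10)*5^3 mod 97 = 41, hash=51+41 mod 97 = 92
Option C: s[1]='j'->'c', delta=(3-10)*5^3 mod 97 = 95, hash=51+95 mod 97 = 49 <-- target
Option D: s[3]='h'->'e', delta=(5-8)*5^1 mod 97 = 82, hash=51+82 mod 97 = 36

Answer: C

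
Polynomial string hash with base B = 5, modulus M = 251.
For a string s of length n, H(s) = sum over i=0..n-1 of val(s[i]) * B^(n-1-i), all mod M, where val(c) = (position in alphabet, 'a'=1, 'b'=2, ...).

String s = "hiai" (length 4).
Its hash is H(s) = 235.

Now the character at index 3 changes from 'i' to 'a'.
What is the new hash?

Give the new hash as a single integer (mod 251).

val('i') = 9, val('a') = 1
Position k = 3, exponent = n-1-k = 0
B^0 mod M = 5^0 mod 251 = 1
Delta = (1 - 9) * 1 mod 251 = 243
New hash = (235 + 243) mod 251 = 227

Answer: 227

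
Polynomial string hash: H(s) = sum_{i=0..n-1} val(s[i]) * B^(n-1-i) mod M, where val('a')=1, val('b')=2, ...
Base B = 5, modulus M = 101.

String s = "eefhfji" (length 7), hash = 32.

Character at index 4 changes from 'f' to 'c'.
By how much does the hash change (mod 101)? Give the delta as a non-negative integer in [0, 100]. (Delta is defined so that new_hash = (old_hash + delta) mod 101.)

Answer: 26

Derivation:
Delta formula: (val(new) - val(old)) * B^(n-1-k) mod M
  val('c') - val('f') = 3 - 6 = -3
  B^(n-1-k) = 5^2 mod 101 = 25
  Delta = -3 * 25 mod 101 = 26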